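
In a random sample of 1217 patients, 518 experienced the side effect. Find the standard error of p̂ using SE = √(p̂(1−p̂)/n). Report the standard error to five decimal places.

SE = 0.01417

The sample proportion is 518/1217 = 0.42564.
p̂(1−p̂) = 0.244471.
Dividing by n and taking the root: √0.000200880 = 0.01417.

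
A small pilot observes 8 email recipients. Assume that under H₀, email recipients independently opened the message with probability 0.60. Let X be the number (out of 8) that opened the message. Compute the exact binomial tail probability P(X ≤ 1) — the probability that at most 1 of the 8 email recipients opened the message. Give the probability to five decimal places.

X is binomial with n = 8 and p = 0.60.
P(X ≤ 1) = C(8,0)·0.60^0·0.40^8 + C(8,1)·0.60^1·0.40^7.
= 0.000655 + 0.007864 = 0.00852.

P = 0.00852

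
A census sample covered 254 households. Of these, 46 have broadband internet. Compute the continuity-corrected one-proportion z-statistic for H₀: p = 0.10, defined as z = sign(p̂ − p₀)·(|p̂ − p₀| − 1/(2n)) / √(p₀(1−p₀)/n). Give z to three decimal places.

z = 4.204

With x = 46 successes in n = 254, p̂ = 0.18110. p̂ − p₀ = 0.081102.
Continuity correction 1/(2n) = 1/508 = 0.001969.
Corrected numerator: |0.081102| − 0.001969 = 0.079133.
Null standard error: √(0.10·0.90/254) = √0.000354331 = 0.018824.
z = (+)0.079133/0.018824 = 4.204.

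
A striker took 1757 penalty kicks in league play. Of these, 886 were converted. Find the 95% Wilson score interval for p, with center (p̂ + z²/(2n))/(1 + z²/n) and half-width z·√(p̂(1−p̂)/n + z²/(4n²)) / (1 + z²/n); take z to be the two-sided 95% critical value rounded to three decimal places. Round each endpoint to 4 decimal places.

(0.4809, 0.5276)

Here p̂ = 886/1757 = 0.50427 and z = 1.960 (z² = 3.841600).
Denominator 1 + z²/n = 1 + 3.841600/1757 = 1.002186.
Center = (0.50427 + 0.001093)/1.002186 = 0.50426.
Radicand: p̂(1−p̂)/n + z²/(4n²) = 0.000142278 + 0.000000311 = 0.000142589.
Half-width = 1.960·√0.000142589/1.002186 = 0.02335.
CI: 0.50426 ± 0.02335 = (0.4809, 0.5276).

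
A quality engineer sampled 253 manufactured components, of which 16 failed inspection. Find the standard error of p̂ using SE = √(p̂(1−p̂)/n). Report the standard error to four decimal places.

p̂ = 16/253 = 0.06324.
p̂(1−p̂) = 0.059241.
SE = √(0.059241/253) = 0.0153.

SE = 0.0153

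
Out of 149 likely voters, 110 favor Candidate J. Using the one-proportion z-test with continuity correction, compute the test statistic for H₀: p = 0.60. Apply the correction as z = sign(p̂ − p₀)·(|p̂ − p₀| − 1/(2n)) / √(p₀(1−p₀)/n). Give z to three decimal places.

p̂ = 110/149 = 0.73826. p̂ − p₀ = 0.138255.
1/(2n) = 0.003356.
Corrected numerator: |0.138255| − 0.003356 = 0.134899.
Under H₀, SE = √(p₀(1−p₀)/n) = √(0.60·0.40/149) = √0.001610738 = 0.040134.
z = (+)0.134899/0.040134 = 3.361.

z = 3.361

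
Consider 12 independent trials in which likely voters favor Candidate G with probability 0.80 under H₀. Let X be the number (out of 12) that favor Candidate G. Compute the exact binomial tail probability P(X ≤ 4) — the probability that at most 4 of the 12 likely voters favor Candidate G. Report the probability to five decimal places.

X ~ Binomial(n=12, p=0.80).
P(X ≤ 4) = Σ_{j=0}^{4} C(12,j)·0.80^j·0.20^{12−j}.
= 0.000000 + 0.000000 + 0.000004 + 0.000058 + 0.000519 = 0.00058.

P = 0.00058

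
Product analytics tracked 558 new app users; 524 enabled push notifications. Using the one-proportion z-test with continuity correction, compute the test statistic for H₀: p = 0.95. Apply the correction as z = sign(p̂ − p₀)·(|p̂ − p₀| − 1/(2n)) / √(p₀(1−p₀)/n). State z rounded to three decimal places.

z = -1.088

p̂ = 524/558 = 0.93907. p̂ − p₀ = -0.010932.
Continuity correction 1/(2n) = 1/1116 = 0.000896.
Corrected numerator: |-0.010932| − 0.000896 = 0.010036.
SE₀ = √(0.95·0.05/558) = 0.009226.
z = (−)0.010036/0.009226 = -1.088.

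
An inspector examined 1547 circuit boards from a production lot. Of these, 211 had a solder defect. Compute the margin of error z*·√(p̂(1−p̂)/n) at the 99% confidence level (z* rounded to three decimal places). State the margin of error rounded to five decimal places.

ME = 0.02248

With x = 211 successes in n = 1547, p̂ = 0.13639.
Standard error of p̂: √(0.117790/1547) = √0.000076141 = 0.008726.
The 99% critical value is z* = 2.576.
Margin of error = z*·SE = 2.576 × 0.008726 = 0.02248.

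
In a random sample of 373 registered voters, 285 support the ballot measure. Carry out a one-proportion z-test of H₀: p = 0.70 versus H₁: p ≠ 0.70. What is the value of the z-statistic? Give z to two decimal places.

Sample proportion p̂ = 285/373 = 0.76408.
SE₀ = √(0.70·0.30/373) = 0.023728.
Test statistic: z = 0.06408/0.023728 = 2.70.

z = 2.70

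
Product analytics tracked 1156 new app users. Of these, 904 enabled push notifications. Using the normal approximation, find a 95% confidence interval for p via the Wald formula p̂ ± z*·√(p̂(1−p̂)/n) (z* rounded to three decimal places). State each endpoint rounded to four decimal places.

With x = 904 successes in n = 1156, p̂ = 0.78201.
SE(p̂) = √(0.78201·0.21799/1156) = 0.012144.
The 95% critical value is z* = 1.960.
Margin = 1.960·0.012144 = 0.02380.
So the interval runs from 0.7582 to 0.8058.

(0.7582, 0.8058)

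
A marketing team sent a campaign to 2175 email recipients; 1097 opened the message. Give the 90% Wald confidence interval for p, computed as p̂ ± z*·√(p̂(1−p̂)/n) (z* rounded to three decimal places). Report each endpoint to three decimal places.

(0.487, 0.522)

The sample proportion is 1097/2175 = 0.50437.
SE(p̂) = √(0.50437·0.49563/2175) = 0.010721.
The 90% critical value is z* = 1.645.
Margin = 1.645·0.010721 = 0.01764.
So the interval runs from 0.487 to 0.522.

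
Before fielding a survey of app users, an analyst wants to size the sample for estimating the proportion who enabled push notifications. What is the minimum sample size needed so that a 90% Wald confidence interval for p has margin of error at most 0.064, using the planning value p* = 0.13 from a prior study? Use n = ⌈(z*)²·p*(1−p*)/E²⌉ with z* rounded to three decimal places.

n = 75

z* = 1.645 at the 90% level.
p*(1−p*) = 0.13·0.87 = 0.1131.
(z*)²·p*(1−p*)/E² = 2.706025·0.1131/0.004096 = 74.720.
⌈74.720⌉ = 75.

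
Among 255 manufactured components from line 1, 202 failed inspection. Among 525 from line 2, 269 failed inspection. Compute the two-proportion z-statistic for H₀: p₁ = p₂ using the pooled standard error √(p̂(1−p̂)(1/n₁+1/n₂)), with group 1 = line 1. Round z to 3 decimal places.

z = 7.494

Sample proportions: p̂₁ = 202/255 = 0.79216 and p̂₂ = 269/525 = 0.51238.
Pooling: p̂ = 471/780 = 0.60385.
Pooled SE = √[0.2392160·0.00582633] ≈ 0.037333.
z = 0.27978/0.037333 = 7.494.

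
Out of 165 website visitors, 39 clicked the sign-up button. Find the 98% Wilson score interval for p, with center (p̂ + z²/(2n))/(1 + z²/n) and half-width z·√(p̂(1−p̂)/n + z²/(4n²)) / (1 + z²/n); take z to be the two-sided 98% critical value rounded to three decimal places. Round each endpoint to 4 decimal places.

(0.1686, 0.3209)

Here p̂ = 39/165 = 0.23636 and z = 2.326 (z² = 5.410276).
1 + z²/n = 1.032790.
Adjusted center: (0.23636 + z²/(2n))/1.032790 = 0.24473.
Radicand: p̂(1−p̂)/n + z²/(4n²) = 0.001093914 + 0.000049681 = 0.001143595.
Half-width = z·√(radicand)/denom = 2.326·0.033817/1.032790 = 0.07616.
So the interval runs from 0.1686 to 0.3209.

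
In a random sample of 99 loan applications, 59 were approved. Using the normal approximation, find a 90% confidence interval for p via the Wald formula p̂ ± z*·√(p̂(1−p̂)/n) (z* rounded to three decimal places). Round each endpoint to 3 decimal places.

(0.515, 0.677)

The sample proportion is 59/99 = 0.59596.
Standard error of p̂: √(0.240792/99) = √0.002432240 = 0.049318.
z* = 1.645 at the 90% level.
Margin = 1.645·0.049318 = 0.08113.
So the interval runs from 0.515 to 0.677.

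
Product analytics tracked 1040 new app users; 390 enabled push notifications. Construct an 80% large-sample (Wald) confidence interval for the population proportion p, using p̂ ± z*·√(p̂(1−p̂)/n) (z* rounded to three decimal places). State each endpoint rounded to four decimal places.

Sample proportion p̂ = 390/1040 = 0.37500.
SE(p̂) = √(0.37500·0.62500/1040) = 0.015012.
z* = 1.282 at the 80% level.
Margin of error: 1.282 × 0.015012 = 0.01925.
CI: 0.37500 ± 0.01925 = (0.3558, 0.3942).

(0.3558, 0.3942)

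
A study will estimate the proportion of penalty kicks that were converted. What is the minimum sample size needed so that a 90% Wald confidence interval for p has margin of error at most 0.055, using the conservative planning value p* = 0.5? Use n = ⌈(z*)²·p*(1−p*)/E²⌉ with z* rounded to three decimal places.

The 90% critical value is z* = 1.645.
p*(1−p*) = 0.50·0.50 = 0.2500.
(z*)²·p*(1−p*)/E² = 2.706025·0.2500/0.003025 = 223.638.
Rounding up, n = 224.

n = 224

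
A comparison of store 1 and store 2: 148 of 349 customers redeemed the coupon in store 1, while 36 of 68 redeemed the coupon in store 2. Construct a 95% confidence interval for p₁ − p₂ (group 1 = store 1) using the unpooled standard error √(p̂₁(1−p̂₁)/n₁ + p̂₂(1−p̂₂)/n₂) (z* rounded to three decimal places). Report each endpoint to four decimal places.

p̂₁ = 148/349 = 0.42407, p̂₂ = 36/68 = 0.52941; p̂₁ − p̂₂ = -0.10534.
SE = √(0.000699812 + 0.003663749) = √0.004363561 = 0.066057.
z* = 1.960 at the 95% level. Margin = 1.960·0.066057 = 0.12947.
CI: -0.10534 ± 0.12947 = (-0.2348, 0.0241).

(-0.2348, 0.0241)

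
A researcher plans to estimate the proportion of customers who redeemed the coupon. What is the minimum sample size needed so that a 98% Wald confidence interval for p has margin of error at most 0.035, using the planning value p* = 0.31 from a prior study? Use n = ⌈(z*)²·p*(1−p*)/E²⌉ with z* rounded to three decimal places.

z* = 2.326 at the 98% level.
p*(1−p*) = 0.31·0.69 = 0.2139.
Required n before rounding: 5.410276 × 0.2139 / 0.035² = 944.700.
Rounding up, n = 945.

n = 945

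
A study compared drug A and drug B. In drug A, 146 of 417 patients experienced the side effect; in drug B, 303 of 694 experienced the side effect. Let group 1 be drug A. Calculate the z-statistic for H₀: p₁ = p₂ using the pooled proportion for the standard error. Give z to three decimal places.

Sample proportions: p̂₁ = 146/417 = 0.35012 and p̂₂ = 303/694 = 0.43660.
Pooled p̂ = (146+303)/(417+694) = 449/1111 = 0.40414.
SE = √[p̂(1−p̂)(1/n₁+1/n₂)] = √[0.40414·0.59586·(1/417+1/694)] ≈ 0.030405.
z = (p̂₁ − p̂₂)/SE = (0.35012 − 0.43660)/0.030405 = -0.08648/0.030405 = -2.844.

z = -2.844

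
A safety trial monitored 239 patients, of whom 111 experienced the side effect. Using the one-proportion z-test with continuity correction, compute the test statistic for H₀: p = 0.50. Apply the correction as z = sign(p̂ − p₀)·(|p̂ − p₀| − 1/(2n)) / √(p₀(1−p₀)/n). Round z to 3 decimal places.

p̂ = 111/239 = 0.46444. p̂ − p₀ = -0.035565.
Continuity correction 1/(2n) = 1/478 = 0.002092.
Corrected numerator: |-0.035565| − 0.002092 = 0.033473.
Under H₀, SE = √(p₀(1−p₀)/n) = √(0.50·0.50/239) = √0.001046025 = 0.032342.
z = −0.033473/0.032342 = -1.035.

z = -1.035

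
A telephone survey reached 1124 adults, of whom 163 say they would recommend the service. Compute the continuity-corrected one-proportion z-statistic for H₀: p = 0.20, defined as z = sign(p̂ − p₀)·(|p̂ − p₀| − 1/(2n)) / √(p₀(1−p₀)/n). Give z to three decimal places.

z = -4.571

Sample proportion p̂ = 163/1124 = 0.14502. p̂ − p₀ = -0.054982.
1/(2n) = 0.000445.
Corrected numerator: |-0.054982| − 0.000445 = 0.054537.
Under H₀, SE = √(p₀(1−p₀)/n) = √(0.20·0.80/1124) = √0.000142349 = 0.011931.
z = −0.054537/0.011931 = -4.571.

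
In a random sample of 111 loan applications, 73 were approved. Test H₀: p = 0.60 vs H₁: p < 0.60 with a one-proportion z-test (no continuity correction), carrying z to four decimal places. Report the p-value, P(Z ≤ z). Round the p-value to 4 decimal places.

p-value = 0.8925

p̂ = 73/111 = 0.65766.
SE₀ = √(0.60·0.40/111) = 0.046499.
z = (p̂ − p₀)/SE = (73/111 − 0.60)/0.046499 ≈ 1.2400.
p-value = P(Z ≤ z) with z = 1.2400 → 0.8925.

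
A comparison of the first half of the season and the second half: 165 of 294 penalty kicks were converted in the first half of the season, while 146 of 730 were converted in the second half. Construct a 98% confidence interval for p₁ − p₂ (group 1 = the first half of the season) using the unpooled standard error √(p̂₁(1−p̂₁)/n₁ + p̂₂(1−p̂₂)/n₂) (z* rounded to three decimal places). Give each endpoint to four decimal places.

(0.2856, 0.4368)

p̂₁ = 0.56122, p̂₂ = 0.20000, so the observed difference is 0.36122.
Unpooled SE = √(p̂₁(1−p̂₁)/n₁ + p̂₂(1−p̂₂)/n₂) = √(0.000837590 + 0.000219178) = 0.032508.
The 98% critical value is z* = 2.326. Margin of error = 0.07561.
So the interval runs from 0.2856 to 0.4368.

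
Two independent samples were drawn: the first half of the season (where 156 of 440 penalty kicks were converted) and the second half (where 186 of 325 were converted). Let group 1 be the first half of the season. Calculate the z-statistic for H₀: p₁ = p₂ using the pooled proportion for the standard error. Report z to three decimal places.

z = -5.988

Sample proportions: p̂₁ = 156/440 = 0.35455 and p̂₂ = 186/325 = 0.57231.
Pooled p̂ = (156+186)/(440+325) = 342/765 = 0.44706.
Pooled SE = √[0.2471972·0.00534965] ≈ 0.036365.
z = -0.21776/0.036365 = -5.988.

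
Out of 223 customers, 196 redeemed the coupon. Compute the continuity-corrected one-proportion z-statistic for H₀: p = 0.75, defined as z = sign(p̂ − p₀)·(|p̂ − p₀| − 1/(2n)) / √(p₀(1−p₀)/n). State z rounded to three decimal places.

z = 4.369

With x = 196 successes in n = 223, p̂ = 0.87892. p̂ − p₀ = 0.128924.
Continuity correction 1/(2n) = 1/446 = 0.002242.
Corrected numerator: |0.128924| − 0.002242 = 0.126682.
Under H₀, SE = √(p₀(1−p₀)/n) = √(0.75·0.25/223) = √0.000840807 = 0.028997.
z = (+)0.126682/0.028997 = 4.369.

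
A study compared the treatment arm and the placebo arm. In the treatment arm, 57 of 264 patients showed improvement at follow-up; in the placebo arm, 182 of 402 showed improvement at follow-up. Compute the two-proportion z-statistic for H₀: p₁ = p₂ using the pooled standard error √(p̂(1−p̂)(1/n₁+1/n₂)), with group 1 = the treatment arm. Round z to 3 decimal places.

z = -6.233

p̂₁ = 57/264 = 0.21591, p̂₂ = 182/402 = 0.45274.
Pooling: p̂ = 239/666 = 0.35886.
SE = √[p̂(1−p̂)(1/n₁+1/n₂)] = √[0.35886·0.64114·(1/264+1/402)] ≈ 0.037998.
z = -0.23683/0.037998 = -6.233.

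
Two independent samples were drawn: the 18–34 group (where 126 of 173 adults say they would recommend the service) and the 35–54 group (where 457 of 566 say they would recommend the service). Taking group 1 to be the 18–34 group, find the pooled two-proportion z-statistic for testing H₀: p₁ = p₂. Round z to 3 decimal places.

p̂₁ = 126/173 = 0.72832, p̂₂ = 457/566 = 0.80742.
Pooling: p̂ = 583/739 = 0.78890.
Pooled SE = √[0.1665345·0.00754713] ≈ 0.035452.
z = -0.07910/0.035452 = -2.231.

z = -2.231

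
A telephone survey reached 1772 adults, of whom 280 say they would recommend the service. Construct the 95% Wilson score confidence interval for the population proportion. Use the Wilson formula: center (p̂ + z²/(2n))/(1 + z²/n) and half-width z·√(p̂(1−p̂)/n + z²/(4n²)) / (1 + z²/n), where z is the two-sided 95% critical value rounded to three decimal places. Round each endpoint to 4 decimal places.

(0.1418, 0.1757)

p̂ = 280/1772 = 0.15801; z = 1.960, so z² = 3.841600.
1 + z²/n = 1.002168.
Center = (0.15801 + 0.001084)/1.002168 = 0.15875.
Radicand: p̂(1−p̂)/n + z²/(4n²) = 0.000075082 + 0.000000306 = 0.000075388.
Half-width = z·√(radicand)/denom = 1.960·0.008683/1.002168 = 0.01698.
CI: 0.15875 ± 0.01698 = (0.1418, 0.1757).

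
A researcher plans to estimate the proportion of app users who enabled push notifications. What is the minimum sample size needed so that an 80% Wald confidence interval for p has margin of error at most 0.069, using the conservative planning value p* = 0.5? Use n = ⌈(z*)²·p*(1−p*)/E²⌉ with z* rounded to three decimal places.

n = 87

z* = 1.282 at the 80% level.
p*(1−p*) = 0.2500.
(z*)²·p*(1−p*)/E² = 1.643524·0.2500/0.004761 = 86.301.
⌈86.301⌉ = 87.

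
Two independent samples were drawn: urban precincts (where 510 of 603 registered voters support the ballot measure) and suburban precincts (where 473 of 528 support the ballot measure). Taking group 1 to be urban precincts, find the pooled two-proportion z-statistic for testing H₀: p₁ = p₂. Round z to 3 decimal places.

z = -2.491

Sample proportions: p̂₁ = 510/603 = 0.84577 and p̂₂ = 473/528 = 0.89583.
Pooling: p̂ = 983/1131 = 0.86914.
Pooled SE = √[0.1137339·0.00355231] ≈ 0.020100.
z = -0.05006/0.020100 = -2.491.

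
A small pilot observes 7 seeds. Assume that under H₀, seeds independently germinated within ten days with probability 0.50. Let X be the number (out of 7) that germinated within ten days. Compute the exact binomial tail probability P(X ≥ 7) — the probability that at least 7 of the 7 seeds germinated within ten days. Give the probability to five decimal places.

X ~ Binomial(n=7, p=0.50).
P(X ≥ 7) = C(7,7)·0.50^7·0.50^0.
= 0.007812 = 0.00781.

P = 0.00781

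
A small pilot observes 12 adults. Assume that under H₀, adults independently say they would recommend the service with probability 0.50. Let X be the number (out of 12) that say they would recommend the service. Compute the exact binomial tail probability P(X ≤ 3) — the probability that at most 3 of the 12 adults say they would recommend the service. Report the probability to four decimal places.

X ~ Binomial(n=12, p=0.50).
P(X ≤ 3) = C(12,0)·0.50^0·0.50^12 + C(12,1)·0.50^1·0.50^11 + C(12,2)·0.50^2·0.50^10 + C(12,3)·0.50^3·0.50^9.
= 0.000244 + 0.002930 + 0.016113 + 0.053711 = 0.0730.

P = 0.0730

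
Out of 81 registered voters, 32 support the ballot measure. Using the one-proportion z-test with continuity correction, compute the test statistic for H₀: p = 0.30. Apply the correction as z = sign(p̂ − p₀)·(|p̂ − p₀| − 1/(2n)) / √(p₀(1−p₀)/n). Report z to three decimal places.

p̂ = 32/81 = 0.39506. p̂ − p₀ = 0.095062.
1/(2n) = 0.006173.
Corrected numerator: |0.095062| − 0.006173 = 0.088889.
Under H₀, SE = √(p₀(1−p₀)/n) = √(0.30·0.70/81) = √0.002592593 = 0.050918.
z = (+)0.088889/0.050918 = 1.746.

z = 1.746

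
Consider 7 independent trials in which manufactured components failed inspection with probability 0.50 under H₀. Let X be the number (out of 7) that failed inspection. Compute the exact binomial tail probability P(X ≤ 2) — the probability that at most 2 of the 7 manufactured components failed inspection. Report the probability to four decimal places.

P = 0.2266

X ~ Binomial(n=7, p=0.50).
P(X ≤ 2) = C(7,0)·0.50^0·0.50^7 + C(7,1)·0.50^1·0.50^6 + C(7,2)·0.50^2·0.50^5.
= 0.007812 + 0.054688 + 0.164062 = 0.2266.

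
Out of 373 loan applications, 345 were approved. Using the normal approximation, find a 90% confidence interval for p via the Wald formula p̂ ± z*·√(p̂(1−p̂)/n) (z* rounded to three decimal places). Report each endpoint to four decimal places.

With x = 345 successes in n = 373, p̂ = 0.92493.
Standard error of p̂: √(0.069432/373) = √0.000186145 = 0.013643.
For 90% confidence, z* = 1.645.
Margin = 1.645·0.013643 = 0.02244.
So the interval runs from 0.9025 to 0.9474.

(0.9025, 0.9474)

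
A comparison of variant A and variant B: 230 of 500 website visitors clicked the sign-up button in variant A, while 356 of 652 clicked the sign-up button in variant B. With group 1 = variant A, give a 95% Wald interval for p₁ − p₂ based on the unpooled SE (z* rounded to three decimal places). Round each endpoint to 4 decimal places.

p̂₁ = 230/500 = 0.46000, p̂₂ = 356/652 = 0.54601; p̂₁ − p̂₂ = -0.08601.
Unpooled SE = √(p̂₁(1−p̂₁)/n₁ + p̂₂(1−p̂₂)/n₂) = √(0.000496800 + 0.000380188) = 0.029614.
The 95% critical value is z* = 1.960. Margin of error = 0.05804.
Interval: -0.08601 ± 0.05804 → (-0.1441, -0.0280).

(-0.1441, -0.0280)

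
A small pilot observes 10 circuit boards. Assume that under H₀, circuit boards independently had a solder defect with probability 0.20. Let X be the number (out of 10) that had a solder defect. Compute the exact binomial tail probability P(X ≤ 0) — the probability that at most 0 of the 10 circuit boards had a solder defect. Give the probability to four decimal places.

X ~ Binomial(n=10, p=0.20).
P(X ≤ 0) = C(10,0)·0.20^0·0.80^10.
= 0.107374 = 0.1074.

P = 0.1074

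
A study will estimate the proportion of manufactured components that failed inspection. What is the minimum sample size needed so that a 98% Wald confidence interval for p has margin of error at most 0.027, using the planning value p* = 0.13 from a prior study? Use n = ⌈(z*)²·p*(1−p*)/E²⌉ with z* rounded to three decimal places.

z* = 2.326 at the 98% level.
p*(1−p*) = 0.13·0.87 = 0.1131.
Required n before rounding: 5.410276 × 0.1131 / 0.027² = 839.372.
Rounding up, n = 840.

n = 840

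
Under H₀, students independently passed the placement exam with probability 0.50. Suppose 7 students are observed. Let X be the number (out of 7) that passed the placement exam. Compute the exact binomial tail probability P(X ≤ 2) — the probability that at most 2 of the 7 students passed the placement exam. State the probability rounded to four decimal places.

P = 0.2266

X is binomial with n = 7 and p = 0.50.
P(X ≤ 2) = C(7,0)·0.50^0·0.50^7 + C(7,1)·0.50^1·0.50^6 + C(7,2)·0.50^2·0.50^5.
= 0.007812 + 0.054688 + 0.164062 = 0.2266.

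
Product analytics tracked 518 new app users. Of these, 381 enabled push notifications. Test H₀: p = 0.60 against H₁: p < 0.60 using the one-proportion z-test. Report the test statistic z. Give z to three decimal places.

With x = 381 successes in n = 518, p̂ = 0.73552.
Null standard error: √(0.60·0.40/518) = √0.000463320 = 0.021525.
z = (0.73552 − 0.60)/0.021525 = 0.13552/0.021525 = 6.296.

z = 6.296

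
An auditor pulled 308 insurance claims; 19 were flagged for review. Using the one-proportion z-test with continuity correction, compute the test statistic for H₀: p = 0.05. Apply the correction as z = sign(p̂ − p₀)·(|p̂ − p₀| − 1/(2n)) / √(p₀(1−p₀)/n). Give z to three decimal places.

z = 0.810

The sample proportion is 19/308 = 0.06169. p̂ − p₀ = 0.011688.
1/(2n) = 0.001623.
Corrected numerator: |0.011688| − 0.001623 = 0.010065.
Under H₀, SE = √(p₀(1−p₀)/n) = √(0.05·0.95/308) = √0.000154221 = 0.012419.
z = (+)0.010065/0.012419 = 0.810.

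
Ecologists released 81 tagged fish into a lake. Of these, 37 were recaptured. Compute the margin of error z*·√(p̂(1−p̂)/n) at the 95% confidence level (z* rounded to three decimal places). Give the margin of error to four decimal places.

The sample proportion is 37/81 = 0.45679.
SE = √(p̂(1−p̂)/n) = √(0.248133/81) = 0.055348.
z* = 1.960 at the 95% level.
ME = 1.960·0.055348 = 0.1085.

ME = 0.1085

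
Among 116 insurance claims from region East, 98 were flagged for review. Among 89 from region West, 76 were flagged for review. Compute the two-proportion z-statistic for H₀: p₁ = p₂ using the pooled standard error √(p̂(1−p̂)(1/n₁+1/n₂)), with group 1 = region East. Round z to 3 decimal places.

z = -0.180

Sample proportions: p̂₁ = 98/116 = 0.84483 and p̂₂ = 76/89 = 0.85393.
Pooling: p̂ = 174/205 = 0.84878.
SE = √[p̂(1−p̂)(1/n₁+1/n₂)] = √[0.84878·0.15122·(1/116+1/89)] ≈ 0.050484.
z = -0.00910/0.050484 = -0.180.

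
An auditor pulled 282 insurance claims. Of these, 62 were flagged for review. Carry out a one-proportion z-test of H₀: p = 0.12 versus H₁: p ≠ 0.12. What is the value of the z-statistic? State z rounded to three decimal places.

With x = 62 successes in n = 282, p̂ = 0.21986.
Under H₀, SE = √(p₀(1−p₀)/n) = √(0.12·0.88/282) = √0.000374468 = 0.019351.
Test statistic: z = 0.09986/0.019351 = 5.160.

z = 5.160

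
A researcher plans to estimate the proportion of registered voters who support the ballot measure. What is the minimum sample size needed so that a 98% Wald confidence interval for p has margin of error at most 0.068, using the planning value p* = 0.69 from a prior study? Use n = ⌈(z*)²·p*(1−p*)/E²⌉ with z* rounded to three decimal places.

n = 251

z* = 2.326 at the 98% level.
p*(1−p*) = 0.69·0.31 = 0.2139.
Required n before rounding: 5.410276 × 0.2139 / 0.068² = 250.272.
⌈250.272⌉ = 251.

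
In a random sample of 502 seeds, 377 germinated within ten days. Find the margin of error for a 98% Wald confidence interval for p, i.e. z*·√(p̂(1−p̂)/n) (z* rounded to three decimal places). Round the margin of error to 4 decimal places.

ME = 0.0449

With x = 377 successes in n = 502, p̂ = 0.75100.
SE = √(p̂(1−p̂)/n) = √(0.187001/502) = 0.019301.
z* = 2.326 at the 98% level.
So ME = 0.0449.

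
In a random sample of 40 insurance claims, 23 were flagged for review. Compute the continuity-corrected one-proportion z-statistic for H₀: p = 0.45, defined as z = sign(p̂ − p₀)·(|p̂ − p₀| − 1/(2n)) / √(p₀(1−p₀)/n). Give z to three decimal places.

z = 1.430

Sample proportion p̂ = 23/40 = 0.57500. p̂ − p₀ = 0.125000.
1/(2n) = 0.012500.
Corrected numerator: |0.125000| − 0.012500 = 0.112500.
Null standard error: √(0.45·0.55/40) = √0.006187500 = 0.078661.
z = (+)0.112500/0.078661 = 1.430.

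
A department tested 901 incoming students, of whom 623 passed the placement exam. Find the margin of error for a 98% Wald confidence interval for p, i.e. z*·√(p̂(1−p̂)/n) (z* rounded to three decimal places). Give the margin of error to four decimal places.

ME = 0.0358

p̂ = 623/901 = 0.69145.
Standard error of p̂: √(0.213345/901) = √0.000236787 = 0.015388.
The 98% critical value is z* = 2.326.
Margin of error = z*·SE = 2.326 × 0.015388 = 0.0358.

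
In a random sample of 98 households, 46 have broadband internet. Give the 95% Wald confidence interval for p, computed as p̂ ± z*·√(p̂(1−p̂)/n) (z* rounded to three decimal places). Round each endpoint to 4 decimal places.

The sample proportion is 46/98 = 0.46939.
SE = √(p̂(1−p̂)/n) = √(0.249063/98) = 0.050413.
The 95% critical value is z* = 1.960.
Margin = 1.960·0.050413 = 0.09881.
Interval: 0.46939 ± 0.09881 → (0.3706, 0.5682).

(0.3706, 0.5682)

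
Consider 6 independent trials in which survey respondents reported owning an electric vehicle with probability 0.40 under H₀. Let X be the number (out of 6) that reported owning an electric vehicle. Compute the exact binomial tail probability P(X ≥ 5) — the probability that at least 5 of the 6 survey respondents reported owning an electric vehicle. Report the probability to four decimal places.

P = 0.0410

X ~ Binomial(n=6, p=0.40).
P(X ≥ 5) = C(6,5)·0.40^5·0.60^1 + C(6,6)·0.40^6·0.60^0.
= 0.036864 + 0.004096 = 0.0410.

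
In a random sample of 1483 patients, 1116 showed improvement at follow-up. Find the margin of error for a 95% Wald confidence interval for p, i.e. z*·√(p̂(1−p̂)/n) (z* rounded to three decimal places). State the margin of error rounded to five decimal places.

ME = 0.02196

Sample proportion p̂ = 1116/1483 = 0.75253.
SE(p̂) = √(0.75253·0.24747/1483) = 0.011206.
The 95% critical value is z* = 1.960.
ME = 1.960·0.011206 = 0.02196.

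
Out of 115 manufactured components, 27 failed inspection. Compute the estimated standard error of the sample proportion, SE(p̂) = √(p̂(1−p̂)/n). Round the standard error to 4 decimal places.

The sample proportion is 27/115 = 0.23478.
p̂(1−p̂) = 0.23478·0.76522 = 0.179658.
Dividing by n and taking the root: √0.001562243 = 0.0395.

SE = 0.0395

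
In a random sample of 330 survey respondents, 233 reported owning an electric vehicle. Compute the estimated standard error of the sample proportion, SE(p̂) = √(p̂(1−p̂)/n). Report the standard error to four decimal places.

SE = 0.0251

p̂ = 233/330 = 0.70606.
p̂(1−p̂) = 0.207539.
SE = √(0.207539/330) = 0.0251.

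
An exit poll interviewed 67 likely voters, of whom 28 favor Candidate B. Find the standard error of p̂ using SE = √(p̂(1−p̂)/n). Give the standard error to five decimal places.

p̂ = 28/67 = 0.41791.
p̂(1−p̂) = 0.41791·0.58209 = 0.243261.
SE = √(0.243261/67) = √0.003630761 = 0.06026.

SE = 0.06026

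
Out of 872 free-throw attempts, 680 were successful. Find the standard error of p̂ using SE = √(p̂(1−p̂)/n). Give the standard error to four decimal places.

p̂ = 680/872 = 0.77982.
p̂(1−p̂) = 0.171701.
Dividing by n and taking the root: √0.000196905 = 0.0140.

SE = 0.0140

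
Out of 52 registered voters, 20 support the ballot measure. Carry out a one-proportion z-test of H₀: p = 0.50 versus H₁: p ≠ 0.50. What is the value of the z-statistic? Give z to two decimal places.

z = -1.66

p̂ = 20/52 = 0.38462.
SE₀ = √(0.50·0.50/52) = 0.069338.
z = (0.38462 − 0.50)/0.069338 = -0.11538/0.069338 = -1.66.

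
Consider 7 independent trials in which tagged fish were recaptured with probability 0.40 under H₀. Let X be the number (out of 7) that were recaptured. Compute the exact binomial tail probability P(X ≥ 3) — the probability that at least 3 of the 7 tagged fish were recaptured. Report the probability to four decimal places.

P = 0.5801

X is binomial with n = 7 and p = 0.40.
P(X ≥ 3) = Σ_{j=3}^{7} C(7,j)·0.40^j·0.60^{7−j}.
= 0.290304 + 0.193536 + 0.077414 + 0.017203 + 0.001638 = 0.5801.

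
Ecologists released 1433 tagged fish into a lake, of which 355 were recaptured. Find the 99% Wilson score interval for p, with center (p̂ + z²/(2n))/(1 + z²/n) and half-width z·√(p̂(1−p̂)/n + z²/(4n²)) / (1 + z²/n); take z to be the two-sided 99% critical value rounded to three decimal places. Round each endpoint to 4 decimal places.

(0.2196, 0.2782)

p̂ = 355/1433 = 0.24773; z = 2.576, so z² = 6.635776.
1 + z²/n = 1.004631.
Center = (0.24773 + 0.002315)/1.004631 = 0.24889.
Radicand: p̂(1−p̂)/n + z²/(4n²) = 0.000130049 + 0.000000808 = 0.000130857.
Half-width = 2.576·√0.000130857/1.004631 = 0.02933.
Interval: 0.24889 ± 0.02933 → (0.2196, 0.2782).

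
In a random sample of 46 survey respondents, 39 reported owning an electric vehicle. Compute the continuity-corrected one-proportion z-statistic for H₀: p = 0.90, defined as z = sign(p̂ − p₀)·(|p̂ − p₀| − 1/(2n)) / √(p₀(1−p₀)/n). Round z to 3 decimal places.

Sample proportion p̂ = 39/46 = 0.84783. p̂ − p₀ = -0.052174.
Continuity correction 1/(2n) = 1/92 = 0.010870.
Corrected numerator: |-0.052174| − 0.010870 = 0.041304.
Null standard error: √(0.90·0.10/46) = √0.001956522 = 0.044233.
z = (−)0.041304/0.044233 = -0.934.

z = -0.934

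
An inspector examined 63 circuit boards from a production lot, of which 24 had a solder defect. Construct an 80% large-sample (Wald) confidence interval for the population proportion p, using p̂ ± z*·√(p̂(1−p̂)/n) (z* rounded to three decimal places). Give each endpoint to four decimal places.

p̂ = 24/63 = 0.38095.
SE(p̂) = √(0.38095·0.61905/63) = 0.061182.
z* = 1.282 at the 80% level.
Margin of error: 1.282 × 0.061182 = 0.07844.
Interval: 0.38095 ± 0.07844 → (0.3025, 0.4594).

(0.3025, 0.4594)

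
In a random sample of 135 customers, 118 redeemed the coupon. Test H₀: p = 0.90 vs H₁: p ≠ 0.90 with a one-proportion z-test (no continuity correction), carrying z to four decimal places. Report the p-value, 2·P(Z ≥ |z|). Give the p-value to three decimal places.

p-value = 0.315

p̂ = 118/135 = 0.87407.
Null standard error: √(0.90·0.10/135) = √0.000666667 = 0.025820.
Test statistic (full precision, shown to 4 dp): z = (118/135 − 0.90)/SE₀ ≈ -1.0041.
From the standard normal, 2·P(Z ≥ |z|) = 0.315.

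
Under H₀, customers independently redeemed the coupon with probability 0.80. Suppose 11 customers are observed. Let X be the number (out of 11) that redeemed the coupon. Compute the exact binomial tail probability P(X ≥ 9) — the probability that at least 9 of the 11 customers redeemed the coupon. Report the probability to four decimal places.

X ~ Binomial(n=11, p=0.80).
P(X ≥ 9) = C(11,9)·0.80^9·0.20^2 + C(11,10)·0.80^10·0.20^1 + C(11,11)·0.80^11·0.20^0.
= 0.295279 + 0.236223 + 0.085899 = 0.6174.

P = 0.6174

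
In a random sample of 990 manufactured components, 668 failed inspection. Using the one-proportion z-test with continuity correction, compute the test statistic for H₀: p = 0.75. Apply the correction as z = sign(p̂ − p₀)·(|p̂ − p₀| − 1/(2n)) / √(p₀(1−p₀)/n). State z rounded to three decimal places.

With x = 668 successes in n = 990, p̂ = 0.67475. p̂ − p₀ = -0.075253.
1/(2n) = 0.000505.
Corrected numerator: |-0.075253| − 0.000505 = 0.074748.
Null standard error: √(0.75·0.25/990) = √0.000189394 = 0.013762.
z = (−)0.074748/0.013762 = -5.431.

z = -5.431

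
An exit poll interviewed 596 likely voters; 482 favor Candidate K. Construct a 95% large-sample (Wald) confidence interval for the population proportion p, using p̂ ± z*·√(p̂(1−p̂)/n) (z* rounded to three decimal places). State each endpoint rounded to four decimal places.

(0.7771, 0.8403)

p̂ = 482/596 = 0.80872.
Standard error of p̂: √(0.154689/596) = √0.000259545 = 0.016110.
The 95% critical value is z* = 1.960.
Margin = 1.960·0.016110 = 0.03158.
CI: 0.80872 ± 0.03158 = (0.7771, 0.8403).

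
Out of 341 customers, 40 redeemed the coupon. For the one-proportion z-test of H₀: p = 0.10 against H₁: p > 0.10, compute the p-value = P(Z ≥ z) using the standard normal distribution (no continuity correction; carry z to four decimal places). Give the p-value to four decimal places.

p-value = 0.1434

Sample proportion p̂ = 40/341 = 0.11730.
SE₀ = √(0.10·0.90/341) = 0.016246.
Test statistic (full precision, shown to 4 dp): z = (40/341 − 0.10)/SE₀ ≈ 1.0650.
From the standard normal, P(Z ≥ z) = 0.1434.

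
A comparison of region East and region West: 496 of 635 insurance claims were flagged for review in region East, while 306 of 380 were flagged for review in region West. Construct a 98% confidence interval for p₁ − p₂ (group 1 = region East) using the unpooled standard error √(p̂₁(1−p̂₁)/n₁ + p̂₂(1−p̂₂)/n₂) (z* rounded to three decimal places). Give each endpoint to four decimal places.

p̂₁ = 496/635 = 0.78110, p̂₂ = 306/380 = 0.80526; p̂₁ − p̂₂ = -0.02416.
Unpooled SE = √(p̂₁(1−p̂₁)/n₁ + p̂₂(1−p̂₂)/n₂) = √(0.000269262 + 0.000412669) = 0.026114.
z* = 2.326 at the 98% level. Margin of error = 0.06074.
Interval: -0.02416 ± 0.06074 → (-0.0849, 0.0366).

(-0.0849, 0.0366)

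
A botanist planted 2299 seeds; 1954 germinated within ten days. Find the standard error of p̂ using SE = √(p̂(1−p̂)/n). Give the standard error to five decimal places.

With x = 1954 successes in n = 2299, p̂ = 0.84993.
p̂(1−p̂) = 0.84993·0.15007 = 0.127549.
SE = √(0.127549/2299) = 0.00745.

SE = 0.00745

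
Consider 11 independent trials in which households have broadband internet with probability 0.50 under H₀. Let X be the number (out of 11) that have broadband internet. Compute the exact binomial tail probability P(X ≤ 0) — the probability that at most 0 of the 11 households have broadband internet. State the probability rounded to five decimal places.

P = 0.00049

X ~ Binomial(n=11, p=0.50).
P(X ≤ 0) = C(11,0)·0.50^0·0.50^11.
= 0.000488 = 0.00049.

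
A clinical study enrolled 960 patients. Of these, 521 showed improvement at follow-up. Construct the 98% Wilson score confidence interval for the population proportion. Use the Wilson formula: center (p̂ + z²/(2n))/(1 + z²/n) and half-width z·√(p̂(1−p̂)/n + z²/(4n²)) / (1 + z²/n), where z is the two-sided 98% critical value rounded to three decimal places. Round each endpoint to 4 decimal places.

(0.5052, 0.5798)

p̂ = 521/960 = 0.54271; z = 2.326, so z² = 5.410276.
Denominator 1 + z²/n = 1 + 5.410276/960 = 1.005636.
Adjusted center: (0.54271 + z²/(2n))/1.005636 = 0.54247.
Radicand: p̂(1−p̂)/n + z²/(4n²) = 0.000258517 + 0.000001468 = 0.000259985.
Half-width = 2.326·√0.000259985/1.005636 = 0.03729.
Interval: 0.54247 ± 0.03729 → (0.5052, 0.5798).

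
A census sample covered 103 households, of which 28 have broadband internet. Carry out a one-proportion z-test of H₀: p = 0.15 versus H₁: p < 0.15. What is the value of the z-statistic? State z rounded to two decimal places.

z = 3.46

With x = 28 successes in n = 103, p̂ = 0.27184.
Under H₀, SE = √(p₀(1−p₀)/n) = √(0.15·0.85/103) = √0.001237864 = 0.035183.
z = (p̂ − p₀)/SE = (0.27184 − 0.15)/0.035183 = 3.46.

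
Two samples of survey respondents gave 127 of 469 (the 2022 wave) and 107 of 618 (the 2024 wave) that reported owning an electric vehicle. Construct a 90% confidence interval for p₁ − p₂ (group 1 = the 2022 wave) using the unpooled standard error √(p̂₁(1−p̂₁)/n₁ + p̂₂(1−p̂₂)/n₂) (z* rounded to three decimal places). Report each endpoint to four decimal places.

(0.0556, 0.1397)

p̂₁ = 0.27079, p̂₂ = 0.17314, so the observed difference is 0.09765.
Unpooled SE = √(p̂₁(1−p̂₁)/n₁ + p̂₂(1−p̂₂)/n₂) = √(0.000421028 + 0.000231654) = 0.025548.
The 90% critical value is z* = 1.645. Margin of error = 0.04203.
CI: 0.09765 ± 0.04203 = (0.0556, 0.1397).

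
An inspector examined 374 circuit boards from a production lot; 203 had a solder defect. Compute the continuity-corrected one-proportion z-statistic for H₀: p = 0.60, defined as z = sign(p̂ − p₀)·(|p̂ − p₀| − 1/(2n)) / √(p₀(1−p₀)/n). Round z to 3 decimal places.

Sample proportion p̂ = 203/374 = 0.54278. p̂ − p₀ = -0.057219.
1/(2n) = 0.001337.
Corrected numerator: |-0.057219| − 0.001337 = 0.055882.
Under H₀, SE = √(p₀(1−p₀)/n) = √(0.60·0.40/374) = √0.000641711 = 0.025332.
z = (−)0.055882/0.025332 = -2.206.

z = -2.206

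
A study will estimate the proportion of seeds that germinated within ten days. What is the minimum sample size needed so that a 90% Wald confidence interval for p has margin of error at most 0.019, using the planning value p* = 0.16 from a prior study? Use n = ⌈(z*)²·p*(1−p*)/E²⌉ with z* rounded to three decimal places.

The 90% critical value is z* = 1.645.
p*(1−p*) = 0.16·0.84 = 0.1344.
Required n before rounding: 2.706025 × 0.1344 / 0.019² = 1007.451.
⌈1007.451⌉ = 1008.

n = 1008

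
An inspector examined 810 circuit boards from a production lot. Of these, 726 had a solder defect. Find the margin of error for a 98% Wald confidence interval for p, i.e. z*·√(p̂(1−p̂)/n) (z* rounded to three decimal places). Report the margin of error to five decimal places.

The sample proportion is 726/810 = 0.89630.
SE = √(p̂(1−p̂)/n) = √(0.092949/810) = 0.010712.
For 98% confidence, z* = 2.326.
Margin of error = z*·SE = 2.326 × 0.010712 = 0.02492.

ME = 0.02492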